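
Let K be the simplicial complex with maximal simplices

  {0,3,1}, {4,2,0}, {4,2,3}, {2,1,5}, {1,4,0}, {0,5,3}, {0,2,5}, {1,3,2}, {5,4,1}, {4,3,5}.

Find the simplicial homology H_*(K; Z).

H_0 ≅ Z,  H_1 ≅ Z/2,  H_2 = 0.

Take the total order 0 < 1 < 2 < 3 < 4 < 5 on the vertex set. Then K (dimension 2) consists of the simplices:

  0-simplices (6): [0], [1], [2], [3], [4], [5]
  1-simplices (15): [0,1], [0,2], [0,3], [0,4], [0,5], [1,2], [1,3], [1,4], [1,5], [2,3], [2,4], [2,5], [3,4], [3,5], [4,5]
  2-simplices (10): [0,1,3], [0,1,4], [0,2,4], [0,2,5], [0,3,5], [1,2,3], [1,2,5], [1,4,5], [2,3,4], [3,4,5]

Hence C_0 ≅ Z^6, C_1 ≅ Z^15, C_2 ≅ Z^10.

∂_1: C_1 → C_0 sends each edge [p,q] (with p < q) to q − p. For instance
  ∂[0,4] = [4] − [0].
The 6×15 boundary matrix has rank 5 and Smith normal form diag(1,1,1,1,1).

∂_2: C_2 → C_1 sends each 2-simplex [p,q,r] to [q,r] − [p,r] + [p,q]. For instance
  ∂[0,2,5] = [2,5] − [0,5] + [0,2],
  ∂[1,2,3] = [2,3] − [1,3] + [1,2].
This gives a 15×10 integer matrix of rank 10; reducing to Smith normal form yields diagonal entries (1,1,1,1,1,1,1,1,1,2).

Reading off H_k = ker ∂_k / im ∂_{k+1}:

  H_0: rank C_0 − rank ∂_1 = 6 − 5 = 1, and the invariant factors of ∂_1 are all 1, so H_0 = Z.
  H_1: rank ker ∂_1 − rank ∂_2 = (15 − 5) − 10 = 0, and ∂_2 has invariant factor 2 > 1, so H_1 = Z/2.
  H_2: rank ker ∂_2 − rank ∂_3 = (10 − 10) − 0 = 0, and there is no ∂_3, so H_2 = 0.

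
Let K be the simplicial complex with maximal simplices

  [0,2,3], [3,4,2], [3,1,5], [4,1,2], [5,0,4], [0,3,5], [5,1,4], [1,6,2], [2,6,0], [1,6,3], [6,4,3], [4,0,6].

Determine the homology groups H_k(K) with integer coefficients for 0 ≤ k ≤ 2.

H_0 ≅ Z,  H_1 ≅ Z/2,  H_2 = 0.

Take the total order 0 < 1 < 2 < 3 < 4 < 5 < 6 on the vertex set. Then K (dimension 2) consists of the simplices:

  0-simplices (7): [0], [1], [2], [3], [4], [5], [6]
  1-simplices (18): [0,2], [0,3], [0,4], [0,5], [0,6], [1,2], [1,3], [1,4], [1,5], [1,6], [2,3], [2,4], [2,6], [3,4], [3,5], [3,6], [4,5], [4,6]
  2-simplices (12): [0,2,3], [0,2,6], [0,3,5], [0,4,5], [0,4,6], [1,2,4], [1,2,6], [1,3,5], [1,3,6], [1,4,5], [2,3,4], [3,4,6]

so the chain groups are C_0 ≅ Z^7, C_1 ≅ Z^18, C_2 ≅ Z^12.

∂_1: C_1 → C_0 maps an edge to its endpoints' difference, ∂[p,q] = q − p. For instance
  ∂[3,6] = [6] − [3].
As a 7×18 matrix over Z this has rank 6, with invariant factors (1,1,1,1,1,1).

The boundary map ∂_2: C_2 → C_1 maps a triangle to the signed sum of its edges. For instance
  ∂[0,2,6] = [2,6] − [0,6] + [0,2],
  ∂[0,3,5] = [3,5] − [0,5] + [0,3].
The 18×12 boundary matrix has rank 12 and Smith normal form diag(1,1,1,1,1,1,1,1,1,1,1,2).

From H_k ≅ ker(∂_k) / im(∂_{k+1}) we obtain:

  H_0: rank C_0 − rank ∂_1 = 7 − 6 = 1, and the invariant factors of ∂_1 are all 1, so H_0 = Z.
  H_1: rank ker ∂_1 − rank ∂_2 = (18 − 6) − 12 = 0, and ∂_2 has invariant factor 2 > 1, so H_1 = Z/2.
  H_2: rank ker ∂_2 − rank ∂_3 = (12 − 12) − 0 = 0, and there is no ∂_3, so H_2 = 0.

As a check, the Euler characteristic is 7 − 18 + 12 = 1, which agrees with 1 − 0 + 0 = 1.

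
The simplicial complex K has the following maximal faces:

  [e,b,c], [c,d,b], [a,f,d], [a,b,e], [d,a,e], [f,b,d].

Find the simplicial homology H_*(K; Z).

Take the total order a < b < c < d < e < f on the vertex set. Then K (dimension 2) consists of the simplices:

  0-simplices (6): a, b, c, d, e, f
  1-simplices (12): ab, ad, ae, af, bc, bd, be, bf, cd, ce, de, df
  2-simplices (6): abe, ade, adf, bcd, bce, bdf

so the chain groups are C_0 ≅ Z^6, C_1 ≅ Z^12, C_2 ≅ Z^6.

∂_1: C_1 → C_0 sends each edge [p,q] (with p < q) to q − p. For instance
  ∂cd = d − c.
As a 6×12 matrix over Z this has rank 5, with invariant factors (1,1,1,1,1).

Boundary ∂_2: C_2 → C_1 acts by ∂[p,q,r] = [q,r] − [p,r] + [p,q]. For instance
  ∂ade = de − ae + ad,
  ∂bce = ce − be + bc.
This gives a 12×6 integer matrix of rank 6; reducing to Smith normal form yields diagonal entries (1,1,1,1,1,1).

Now H_k = ker ∂_k / im ∂_{k+1}, so:

  H_0: rank C_0 − rank ∂_1 = 6 − 5 = 1, and the invariant factors of ∂_1 are all 1, so H_0 = Z.
  H_1: rank ker ∂_1 − rank ∂_2 = (12 − 5) − 6 = 1, and the invariant factors of ∂_2 are all 1, so H_1 = Z.
  H_2: rank ker ∂_2 − rank ∂_3 = (6 − 6) − 0 = 0, and there is no ∂_3, so H_2 = 0.

(K is a triangulation of the cylinder S^1 x I.)

H_0 ≅ Z,  H_1 ≅ Z,  H_2 = 0.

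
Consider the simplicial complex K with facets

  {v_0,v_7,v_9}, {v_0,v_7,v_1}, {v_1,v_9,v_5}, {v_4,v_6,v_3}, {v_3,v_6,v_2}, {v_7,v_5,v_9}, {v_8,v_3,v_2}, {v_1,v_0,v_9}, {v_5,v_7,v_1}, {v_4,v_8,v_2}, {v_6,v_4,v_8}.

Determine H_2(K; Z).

We work with the vertex ordering v_0 < v_1 < v_2 < v_3 < v_4 < v_5 < v_6 < v_7 < v_8 < v_9. The simplices of K, each written with vertices in increasing order, are:

  0-simplices (10): [v_0], [v_1], [v_2], [v_3], [v_4], [v_5], [v_6], [v_7], [v_8], [v_9]
  1-simplices (19): (19 of them)
  2-simplices (11): (11 of them)

so the chain groups are C_0 ≅ Z^10, C_1 ≅ Z^19, C_2 ≅ Z^11.

∂_1: C_1 → C_0 maps an edge to its endpoints' difference, ∂[p,q] = q − p. For instance
  ∂[v_2,v_3] = [v_3] − [v_2].
The 10×19 boundary matrix has rank 8 and Smith normal form diag(1,1,1,1,1,1,1,1).

Boundary ∂_2: C_2 → C_1 maps a triangle to the signed sum of its edges. For instance
  ∂[v_3,v_4,v_6] = [v_4,v_6] − [v_3,v_6] + [v_3,v_4],
  ∂[v_0,v_7,v_9] = [v_7,v_9] − [v_0,v_9] + [v_0,v_7].
This gives a 19×11 integer matrix of rank 10; reducing to Smith normal form yields diagonal entries (1,1,1,1,1,1,1,1,1,1).

Reading off H_k = ker ∂_k / im ∂_{k+1}:

  H_2: rank ker ∂_2 − rank ∂_3 = (11 − 10) − 0 = 1, and there is no ∂_3, so H_2 = Z.

H_2 ≅ Z.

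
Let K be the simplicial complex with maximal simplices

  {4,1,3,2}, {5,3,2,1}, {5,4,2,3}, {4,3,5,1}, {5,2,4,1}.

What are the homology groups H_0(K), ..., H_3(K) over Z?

H_0 ≅ Z,  H_1 = 0,  H_2 = 0,  H_3 ≅ Z.

Fix the vertex order 1 < 2 < 3 < 4 < 5 and write every simplex with vertices in increasing order. Then dim K = 3 and the simplices of K are:

  0-simplices (5): [1], [2], [3], [4], [5]
  1-simplices (10): [1,2], [1,3], [1,4], [1,5], [2,3], [2,4], [2,5], [3,4], [3,5], [4,5]
  2-simplices (10): [1,2,3], [1,2,4], [1,2,5], [1,3,4], [1,3,5], [1,4,5], [2,3,4], [2,3,5], [2,4,5], [3,4,5]
  3-simplices (5): [1,2,3,4], [1,2,3,5], [1,2,4,5], [1,3,4,5], [2,3,4,5]

giving chain groups C_0 ≅ Z^5, C_1 ≅ Z^10, C_2 ≅ Z^10, C_3 ≅ Z^5.

Boundary ∂_1: C_1 → C_0 sends each edge [p,q] (with p < q) to q − p. For instance
  ∂[1,4] = [4] − [1].
The 5×10 boundary matrix has rank 4 and Smith normal form diag(1,1,1,1).

The boundary map ∂_2: C_2 → C_1 maps a triangle to the signed sum of its edges. For instance
  ∂[1,4,5] = [4,5] − [1,5] + [1,4],
  ∂[1,2,3] = [2,3] − [1,3] + [1,2].
The 10×10 boundary matrix has rank 6 and Smith normal form diag(1,1,1,1,1,1).

The boundary map ∂_3: C_3 → C_2 sends each 3-simplex σ to the alternating sum Σ_i (−1)^i (σ with its i-th vertex removed). For instance
  ∂[1,2,3,4] = [2,3,4] − [1,3,4] + [1,2,4] − [1,2,3],
  ∂[1,3,4,5] = [3,4,5] − [1,4,5] + [1,3,5] − [1,3,4].
The resulting 10×5 matrix has rank 4, and its Smith normal form has invariant factors (1,1,1,1).

Computing H_k = (kernel of ∂_k) / (image of ∂_{k+1}):

  H_0: rank C_0 − rank ∂_1 = 5 − 4 = 1, and the invariant factors of ∂_1 are all 1, so H_0 = Z.
  H_1: rank ker ∂_1 − rank ∂_2 = (10 − 4) − 6 = 0, and the invariant factors of ∂_2 are all 1, so H_1 = 0.
  H_2: rank ker ∂_2 − rank ∂_3 = (10 − 6) − 4 = 0, and the invariant factors of ∂_3 are all 1, so H_2 = 0.
  H_3: rank ker ∂_3 − rank ∂_4 = (5 − 4) − 0 = 1, and there is no ∂_4, so H_3 = Z.

(K is a triangulation of the 3-sphere S^3.)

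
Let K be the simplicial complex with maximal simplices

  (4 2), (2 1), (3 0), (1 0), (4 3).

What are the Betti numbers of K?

Fix the vertex order 0 < 1 < 2 < 3 < 4 and write every simplex with vertices in increasing order. Then dim K = 1 and the simplices of K are:

  0-simplices (5): [0], [1], [2], [3], [4]
  1-simplices (5): [0,1], [0,3], [1,2], [2,4], [3,4]

so the chain groups are C_0 ≅ Z^5, C_1 ≅ Z^5.

Boundary ∂_1: C_1 → C_0 maps an edge to its endpoints' difference, ∂[p,q] = q − p.
The 5×5 boundary matrix has rank 4 and Smith normal form diag(1,1,1,1).

Reading off H_k = ker ∂_k / im ∂_{k+1}:

  H_0: rank C_0 − rank ∂_1 = 5 − 4 = 1, and the invariant factors of ∂_1 are all 1, so H_0 = Z.
  H_1: rank ker ∂_1 − rank ∂_2 = (5 − 4) − 0 = 1, and there is no ∂_2, so H_1 = Z.

Hence the Betti numbers are b_0 = 1, b_1 = 1.

b_0 = 1, b_1 = 1.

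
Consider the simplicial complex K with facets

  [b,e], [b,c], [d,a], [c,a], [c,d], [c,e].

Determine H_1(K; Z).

H_1 ≅ Z^2.

Fix the vertex order a < b < c < d < e and write every simplex with vertices in increasing order. Then dim K = 1 and the simplices of K are:

  0-simplices (5): a, b, c, d, e
  1-simplices (6): ac, ad, bc, be, cd, ce

giving chain groups C_0 ≅ Z^5, C_1 ≅ Z^6.

∂_1: C_1 → C_0 is given by ∂[p,q] = [q] − [p]. For instance
  ∂bc = c − b.
The 5×6 boundary matrix has rank 4 and Smith normal form diag(1,1,1,1).

Now H_k = ker ∂_k / im ∂_{k+1}, so:

  H_1: rank ker ∂_1 − rank ∂_2 = (6 − 4) − 0 = 2, and there is no ∂_2, so H_1 ≅ Z^2.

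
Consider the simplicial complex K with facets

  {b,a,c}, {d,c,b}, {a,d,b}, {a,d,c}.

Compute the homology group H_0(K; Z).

H_0 = Z.

K has 4 vertices, 6 edges, 4 triangles.
rank ∂_0 = 0, rank ∂_1 = 3 ⇒ b_0 = 4 − 0 − 3 = 1; all invariant factors of ∂_1 are 1 so no torsion. So H_0 ≅ Z.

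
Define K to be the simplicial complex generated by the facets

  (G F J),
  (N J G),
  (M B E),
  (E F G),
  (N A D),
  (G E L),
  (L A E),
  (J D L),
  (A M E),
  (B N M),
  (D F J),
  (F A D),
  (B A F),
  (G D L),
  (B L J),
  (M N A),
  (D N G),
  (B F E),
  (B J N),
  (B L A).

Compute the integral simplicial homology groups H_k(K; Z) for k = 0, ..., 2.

We work with the vertex ordering A < B < D < E < F < G < J < L < M < N. The simplices of K, each written with vertices in increasing order, are:

  0-simplices (10): A, B, D, E, F, G, J, L, M, N
  1-simplices (30): AB, AD, AE, AF, AL, AM, AN, BE, BF, BJ, BL, BM, BN, DF, DG, DJ, DL, DN, EF, EG, EL, EM, FG, FJ, GJ, GL, GN, JL, JN, MN
  2-simplices (20): ABF, ABL, ADF, ADN, AEL, AEM, AMN, BEF, BEM, BJL, BJN, BMN, DFJ, DGL, DGN, DJL, EFG, EGL, FGJ, GJN

giving chain groups C_0 ≅ Z^10, C_1 ≅ Z^30, C_2 ≅ Z^20.

The boundary map ∂_1: C_1 → C_0 sends each edge [p,q] (with p < q) to q − p. For instance
  ∂MN = N − M.
As a 10×30 matrix over Z this has rank 9, with invariant factors (1,1,1,1,1,1,1,1,1).

The boundary map ∂_2: C_2 → C_1 acts by ∂[p,q,r] = [q,r] − [p,r] + [p,q]. For instance
  ∂DJL = JL − DL + DJ,
  ∂AEL = EL − AL + AE.
The 30×20 boundary matrix has rank 20 and Smith normal form diag(1,1,1,1,1,1,1,1,1,1,1,1,1,1,1,1,1,1,1,2).

Now H_k = ker ∂_k / im ∂_{k+1}, so:

  H_0: rank C_0 − rank ∂_1 = 10 − 9 = 1, and the invariant factors of ∂_1 are all 1, so H_0 = Z.
  H_1: rank ker ∂_1 − rank ∂_2 = (30 − 9) − 20 = 1, and ∂_2 has invariant factor 2 > 1, so H_1 = Z ⊕ Z/2Z.
  H_2: rank ker ∂_2 − rank ∂_3 = (20 − 20) − 0 = 0, and there is no ∂_3, so H_2 = 0.

H_0 ≅ Z,  H_1 ≅ Z ⊕ Z/2Z,  H_2 = 0.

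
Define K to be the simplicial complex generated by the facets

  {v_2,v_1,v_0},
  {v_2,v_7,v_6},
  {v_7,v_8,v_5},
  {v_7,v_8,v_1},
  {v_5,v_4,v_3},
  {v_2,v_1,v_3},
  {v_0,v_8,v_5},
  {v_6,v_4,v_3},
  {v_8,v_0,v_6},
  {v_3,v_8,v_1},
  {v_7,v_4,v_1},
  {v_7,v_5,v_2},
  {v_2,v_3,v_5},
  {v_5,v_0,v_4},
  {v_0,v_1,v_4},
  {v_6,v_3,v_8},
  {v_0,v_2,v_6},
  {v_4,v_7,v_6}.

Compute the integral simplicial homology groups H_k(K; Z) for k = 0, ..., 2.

H_0 ≅ Z,  H_1 ≅ Z^2,  H_2 ≅ Z.

We work with the vertex ordering v_0 < v_1 < v_2 < v_3 < v_4 < v_5 < v_6 < v_7 < v_8. The simplices of K, each written with vertices in increasing order, are:

  0-simplices (9): [v_0], [v_1], [v_2], [v_3], [v_4], [v_5], [v_6], [v_7], [v_8]
  1-simplices (27): (27 of them)
  2-simplices (18): (18 of them)

giving chain groups C_0 ≅ Z^9, C_1 ≅ Z^27, C_2 ≅ Z^18.

∂_1: C_1 → C_0 is given by ∂[p,q] = [q] − [p].
The 9×27 boundary matrix has rank 8 and Smith normal form diag(1,1,1,1,1,1,1,1).

Boundary ∂_2: C_2 → C_1 maps a triangle to the signed sum of its edges. For instance
  ∂[v_0,v_4,v_5] = [v_4,v_5] − [v_0,v_5] + [v_0,v_4],
  ∂[v_3,v_4,v_6] = [v_4,v_6] − [v_3,v_6] + [v_3,v_4].
The 27×18 boundary matrix has rank 17 and Smith normal form diag(1,1,1,1,1,1,1,1,1,1,1,1,1,1,1,1,1).

Computing H_k = (kernel of ∂_k) / (image of ∂_{k+1}):

  H_0: rank C_0 − rank ∂_1 = 9 − 8 = 1, and the invariant factors of ∂_1 are all 1, so H_0 ≅ Z.
  H_1: rank ker ∂_1 − rank ∂_2 = (27 − 8) − 17 = 2, and the invariant factors of ∂_2 are all 1, so H_1 ≅ Z^2.
  H_2: rank ker ∂_2 − rank ∂_3 = (18 − 17) − 0 = 1, and there is no ∂_3, so H_2 ≅ Z.

(K is a triangulation of the torus T^2.)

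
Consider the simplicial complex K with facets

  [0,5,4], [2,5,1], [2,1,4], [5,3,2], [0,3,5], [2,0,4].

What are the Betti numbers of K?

Take the total order 0 < 1 < 2 < 3 < 4 < 5 on the vertex set. Then K (dimension 2) consists of the simplices:

  0-simplices (6): [0], [1], [2], [3], [4], [5]
  1-simplices (12): [0,2], [0,3], [0,4], [0,5], [1,2], [1,4], [1,5], [2,3], [2,4], [2,5], [3,5], [4,5]
  2-simplices (6): [0,2,4], [0,3,5], [0,4,5], [1,2,4], [1,2,5], [2,3,5]

so the chain groups are C_0 ≅ Z^6, C_1 ≅ Z^12, C_2 ≅ Z^6.

Boundary ∂_1: C_1 → C_0 maps an edge to its endpoints' difference, ∂[p,q] = q − p. For instance
  ∂[3,5] = [5] − [3].
This gives a 6×12 integer matrix of rank 5; reducing to Smith normal form yields diagonal entries (1,1,1,1,1).

Boundary ∂_2: C_2 → C_1 acts by ∂[p,q,r] = [q,r] − [p,r] + [p,q]. For instance
  ∂[0,3,5] = [3,5] − [0,5] + [0,3],
  ∂[2,3,5] = [3,5] − [2,5] + [2,3].
The 12×6 boundary matrix has rank 6 and Smith normal form diag(1,1,1,1,1,1).

From H_k ≅ ker(∂_k) / im(∂_{k+1}) we obtain:

  H_0: rank C_0 − rank ∂_1 = 6 − 5 = 1, and the invariant factors of ∂_1 are all 1, so H_0 = Z.
  H_1: rank ker ∂_1 − rank ∂_2 = (12 − 5) − 6 = 1, and the invariant factors of ∂_2 are all 1, so H_1 = Z.
  H_2: rank ker ∂_2 − rank ∂_3 = (6 − 6) − 0 = 0, and there is no ∂_3, so H_2 = 0.

Hence the Betti numbers are b_0 = 1, b_1 = 1, b_2 = 0.

b_0 = 1, b_1 = 1, b_2 = 0.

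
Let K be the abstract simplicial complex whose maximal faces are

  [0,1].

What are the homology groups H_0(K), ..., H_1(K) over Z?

H_0 = Z,  H_1 = 0.

Fix the vertex order 0 < 1 and write every simplex with vertices in increasing order. Then dim K = 1 and the simplices of K are:

  0-simplices (2): [0], [1]
  1-simplices (1): [0,1]

so the chain groups are C_0 ≅ Z^2, C_1 ≅ Z^1.

The boundary map ∂_1: C_1 → C_0 is given by ∂[p,q] = [q] − [p]. For instance
  ∂[0,1] = [1] − [0].
As a 2×1 matrix over Z this has rank 1, with invariant factors (1).

Reading off H_k = ker ∂_k / im ∂_{k+1}:

  H_0: rank C_0 − rank ∂_1 = 2 − 1 = 1, and the invariant factors of ∂_1 are all 1, so H_0 = Z.
  H_1: rank ker ∂_1 − rank ∂_2 = (1 − 1) − 0 = 0, and there is no ∂_2, so H_1 = 0.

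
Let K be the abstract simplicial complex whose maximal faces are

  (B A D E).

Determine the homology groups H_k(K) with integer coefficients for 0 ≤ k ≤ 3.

K has 4 vertices, 6 edges, 4 triangles, 1 3-simplex.
rank ∂_0 = 0, rank ∂_1 = 3 ⇒ b_0 = 4 − 0 − 3 = 1; all invariant factors of ∂_1 are 1 so no torsion. So H_0 ≅ Z.
rank ∂_1 = 3, rank ∂_2 = 3 ⇒ b_1 = 6 − 3 − 3 = 0; all invariant factors of ∂_2 are 1 so no torsion. So H_1 ≅ 0.
rank ∂_2 = 3, rank ∂_3 = 1 ⇒ b_2 = 4 − 3 − 1 = 0; all invariant factors of ∂_3 are 1 so no torsion. So H_2 ≅ 0.
rank ∂_3 = 1, rank ∂_4 = 0 ⇒ b_3 = 1 − 1 − 0 = 0. So H_3 ≅ 0.

H_0 = Z,  H_1 = 0,  H_2 = 0,  H_3 = 0.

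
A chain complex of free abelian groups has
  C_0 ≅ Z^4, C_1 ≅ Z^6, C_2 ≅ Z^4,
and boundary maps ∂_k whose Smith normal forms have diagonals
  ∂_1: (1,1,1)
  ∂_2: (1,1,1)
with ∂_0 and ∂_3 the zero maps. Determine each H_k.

H_0: b_0 = 4 − 0 − 3 = 1; torsion from ∂_1 factors > 1: none. So H_0 = Z.
H_1: b_1 = 6 − 3 − 3 = 0; torsion from ∂_2 factors > 1: none. So H_1 = 0.
H_2: b_2 = 4 − 3 − 0 = 1; torsion from ∂_3 factors > 1: none. So H_2 = Z.

H_0 = Z,  H_1 = 0,  H_2 = Z.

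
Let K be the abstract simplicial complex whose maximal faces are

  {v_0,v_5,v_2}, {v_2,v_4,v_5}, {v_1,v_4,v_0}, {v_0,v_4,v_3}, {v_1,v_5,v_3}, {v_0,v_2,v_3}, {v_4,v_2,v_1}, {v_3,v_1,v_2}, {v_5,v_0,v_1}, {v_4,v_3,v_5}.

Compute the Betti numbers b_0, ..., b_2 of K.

b_0 = 1, b_1 = 0, b_2 = 0.

Order the vertices as v_0 < v_1 < v_2 < v_3 < v_4 < v_5. Listing each simplex with vertices in this order, K has dimension 2 with simplices:

  0-simplices (6): [v_0], [v_1], [v_2], [v_3], [v_4], [v_5]
  1-simplices (15): (15 of them)
  2-simplices (10): [v_0,v_1,v_4], [v_0,v_1,v_5], [v_0,v_2,v_3], [v_0,v_2,v_5], [v_0,v_3,v_4], [v_1,v_2,v_3], [v_1,v_2,v_4], [v_1,v_3,v_5], [v_2,v_4,v_5], [v_3,v_4,v_5]

giving chain groups C_0 ≅ Z^6, C_1 ≅ Z^15, C_2 ≅ Z^10.

∂_1: C_1 → C_0 sends each edge [p,q] (with p < q) to q − p.
As a 6×15 matrix over Z this has rank 5, with invariant factors (1,1,1,1,1).

The boundary map ∂_2: C_2 → C_1 acts by ∂[p,q,r] = [q,r] − [p,r] + [p,q]. For instance
  ∂[v_2,v_4,v_5] = [v_4,v_5] − [v_2,v_5] + [v_2,v_4],
  ∂[v_0,v_2,v_3] = [v_2,v_3] − [v_0,v_3] + [v_0,v_2].
This gives a 15×10 integer matrix of rank 10; reducing to Smith normal form yields diagonal entries (1,1,1,1,1,1,1,1,1,2).

From H_k ≅ ker(∂_k) / im(∂_{k+1}) we obtain:

  H_0: rank C_0 − rank ∂_1 = 6 − 5 = 1, and the invariant factors of ∂_1 are all 1, so H_0 ≅ Z.
  H_1: rank ker ∂_1 − rank ∂_2 = (15 − 5) − 10 = 0, and ∂_2 has invariant factor 2 > 1, so H_1 ≅ Z/2Z.
  H_2: rank ker ∂_2 − rank ∂_3 = (10 − 10) − 0 = 0, and there is no ∂_3, so H_2 ≅ 0.

(K is a triangulation of the real projective plane RP^2.)

Hence the Betti numbers are b_0 = 1, b_1 = 0, b_2 = 0.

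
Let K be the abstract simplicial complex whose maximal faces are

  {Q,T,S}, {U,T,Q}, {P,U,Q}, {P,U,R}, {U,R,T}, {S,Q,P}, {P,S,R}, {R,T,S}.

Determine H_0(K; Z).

H_0 ≅ Z.

We work with the vertex ordering P < Q < R < S < T < U. The simplices of K, each written with vertices in increasing order, are:

  0-simplices (6): P, Q, R, S, T, U
  1-simplices (12): PQ, PR, PS, PU, QS, QT, QU, RS, RT, RU, ST, TU
  2-simplices (8): PQS, PQU, PRS, PRU, QST, QTU, RST, RTU

Hence C_0 ≅ Z^6, C_1 ≅ Z^12, C_2 ≅ Z^8.

The boundary map ∂_1: C_1 → C_0 sends each edge [p,q] (with p < q) to q − p. For instance
  ∂QU = U − Q.
The 6×12 boundary matrix has rank 5 and Smith normal form diag(1,1,1,1,1).

The boundary map ∂_2: C_2 → C_1 maps a triangle to the signed sum of its edges. For instance
  ∂RST = ST − RT + RS,
  ∂PQS = QS − PS + PQ.
As a 12×8 matrix over Z this has rank 7, with invariant factors (1,1,1,1,1,1,1).

Reading off H_k = ker ∂_k / im ∂_{k+1}:

  H_0: rank C_0 − rank ∂_1 = 6 − 5 = 1, and the invariant factors of ∂_1 are all 1, so H_0 = Z.

(K is a triangulation of the 2-sphere S^2.)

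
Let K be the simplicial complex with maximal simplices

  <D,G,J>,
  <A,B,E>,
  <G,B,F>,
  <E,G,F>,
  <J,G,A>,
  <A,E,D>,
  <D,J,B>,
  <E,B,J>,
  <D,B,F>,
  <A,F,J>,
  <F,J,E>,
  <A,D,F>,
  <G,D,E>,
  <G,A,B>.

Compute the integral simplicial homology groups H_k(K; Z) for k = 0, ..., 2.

H_0 = Z,  H_1 = Z^2,  H_2 = Z.

Fix the vertex order A < B < D < E < F < G < J and write every simplex with vertices in increasing order. Then dim K = 2 and the simplices of K are:

  0-simplices (7): A, B, D, E, F, G, J
  1-simplices (21): AB, AD, AE, AF, AG, AJ, BD, BE, BF, BG, BJ, DE, DF, DG, DJ, EF, EG, EJ, FG, FJ, GJ
  2-simplices (14): ABE, ABG, ADE, ADF, AFJ, AGJ, BDF, BDJ, BEJ, BFG, DEG, DGJ, EFG, EFJ

so the chain groups are C_0 ≅ Z^7, C_1 ≅ Z^21, C_2 ≅ Z^14.

∂_1: C_1 → C_0 is given by ∂[p,q] = [q] − [p]. For instance
  ∂AJ = J − A.
The resulting 7×21 matrix has rank 6, and its Smith normal form has invariant factors (1,1,1,1,1,1).

∂_2: C_2 → C_1 maps a triangle to the signed sum of its edges. For instance
  ∂AFJ = FJ − AJ + AF,
  ∂BDF = DF − BF + BD.
This gives a 21×14 integer matrix of rank 13; reducing to Smith normal form yields diagonal entries (1,1,1,1,1,1,1,1,1,1,1,1,1).

Now H_k = ker ∂_k / im ∂_{k+1}, so:

  H_0: rank C_0 − rank ∂_1 = 7 − 6 = 1, and the invariant factors of ∂_1 are all 1, so H_0 ≅ Z.
  H_1: rank ker ∂_1 − rank ∂_2 = (21 − 6) − 13 = 2, and the invariant factors of ∂_2 are all 1, so H_1 ≅ Z^2.
  H_2: rank ker ∂_2 − rank ∂_3 = (14 − 13) − 0 = 1, and there is no ∂_3, so H_2 ≅ Z.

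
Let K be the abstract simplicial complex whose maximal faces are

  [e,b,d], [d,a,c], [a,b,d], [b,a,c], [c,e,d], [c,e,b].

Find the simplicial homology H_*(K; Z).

Fix the vertex order a < b < c < d < e and write every simplex with vertices in increasing order. Then dim K = 2 and the simplices of K are:

  0-simplices (5): a, b, c, d, e
  1-simplices (9): ab, ac, ad, bc, bd, be, cd, ce, de
  2-simplices (6): abc, abd, acd, bce, bde, cde

Hence C_0 ≅ Z^5, C_1 ≅ Z^9, C_2 ≅ Z^6.

The boundary map ∂_1: C_1 → C_0 sends each edge [p,q] (with p < q) to q − p. For instance
  ∂ac = c − a.
This gives a 5×9 integer matrix of rank 4; reducing to Smith normal form yields diagonal entries (1,1,1,1).

The boundary map ∂_2: C_2 → C_1 sends each 2-simplex [p,q,r] to [q,r] − [p,r] + [p,q]. For instance
  ∂acd = cd − ad + ac,
  ∂abc = bc − ac + ab.
As a 9×6 matrix over Z this has rank 5, with invariant factors (1,1,1,1,1).

From H_k ≅ ker(∂_k) / im(∂_{k+1}) we obtain:

  H_0: rank C_0 − rank ∂_1 = 5 − 4 = 1, and the invariant factors of ∂_1 are all 1, so H_0 = Z.
  H_1: rank ker ∂_1 − rank ∂_2 = (9 − 4) − 5 = 0, and the invariant factors of ∂_2 are all 1, so H_1 = 0.
  H_2: rank ker ∂_2 − rank ∂_3 = (6 − 5) − 0 = 1, and there is no ∂_3, so H_2 = Z.

As a check, the Euler characteristic is 5 − 9 + 6 = 2, which agrees with 1 − 0 + 1 = 2.
(K is a triangulation of the 2-sphere S^2.)

H_0 = Z,  H_1 = 0,  H_2 = Z.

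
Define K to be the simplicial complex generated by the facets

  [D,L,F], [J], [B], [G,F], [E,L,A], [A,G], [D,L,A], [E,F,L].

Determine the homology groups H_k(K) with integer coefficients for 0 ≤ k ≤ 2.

Order the vertices as A < B < D < E < F < G < J < L. Listing each simplex with vertices in this order, K has dimension 2 with simplices:

  0-simplices (8): A, B, D, E, F, G, J, L
  1-simplices (10): AD, AE, AG, AL, DF, DL, EF, EL, FG, FL
  2-simplices (4): ADL, AEL, DFL, EFL

Hence C_0 ≅ Z^8, C_1 ≅ Z^10, C_2 ≅ Z^4.

∂_1: C_1 → C_0 sends each edge [p,q] (with p < q) to q − p.
The resulting 8×10 matrix has rank 5, and its Smith normal form has invariant factors (1,1,1,1,1).

Boundary ∂_2: C_2 → C_1 acts by ∂[p,q,r] = [q,r] − [p,r] + [p,q]. For instance
  ∂ADL = DL − AL + AD,
  ∂AEL = EL − AL + AE.
The 10×4 boundary matrix has rank 4 and Smith normal form diag(1,1,1,1).

Now H_k = ker ∂_k / im ∂_{k+1}, so:

  H_0: rank C_0 − rank ∂_1 = 8 − 5 = 3, and the invariant factors of ∂_1 are all 1, so H_0 = Z^3.
  H_1: rank ker ∂_1 − rank ∂_2 = (10 − 5) − 4 = 1, and the invariant factors of ∂_2 are all 1, so H_1 = Z.
  H_2: rank ker ∂_2 − rank ∂_3 = (4 − 4) − 0 = 0, and there is no ∂_3, so H_2 = 0.

H_0 = Z^3,  H_1 = Z,  H_2 = 0.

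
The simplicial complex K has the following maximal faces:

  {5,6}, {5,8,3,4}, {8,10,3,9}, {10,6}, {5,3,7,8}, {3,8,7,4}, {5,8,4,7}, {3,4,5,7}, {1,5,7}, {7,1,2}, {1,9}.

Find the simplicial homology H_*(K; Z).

H_0 = Z,  H_1 = Z^2,  H_2 = 0,  H_3 = Z.

Order the vertices as 1 < 2 < 3 < 4 < 5 < 6 < 7 < 8 < 9 < 10. Listing each simplex with vertices in this order, K has dimension 3 with simplices:

  0-simplices (10): [1], [2], [3], [4], [5], [6], [7], [8], [9], [10]
  1-simplices (22): [1,2], [1,5], [1,7], [1,9], [2,7], [3,4], [3,5], [3,7], [3,8], [3,9], [3,10], [4,5], [4,7], [4,8], [5,6], [5,7], [5,8], [6,10], [7,8], [8,9], [8,10], [9,10]
  2-simplices (16): [1,2,7], [1,5,7], [3,4,5], [3,4,7], [3,4,8], [3,5,7], [3,5,8], [3,7,8], [3,8,9], [3,8,10], [3,9,10], [4,5,7], [4,5,8], [4,7,8], [5,7,8], [8,9,10]
  3-simplices (6): [3,4,5,7], [3,4,5,8], [3,4,7,8], [3,5,7,8], [3,8,9,10], [4,5,7,8]

Hence C_0 ≅ Z^10, C_1 ≅ Z^22, C_2 ≅ Z^16, C_3 ≅ Z^6.

Boundary ∂_1: C_1 → C_0 is given by ∂[p,q] = [q] − [p]. For instance
  ∂[3,9] = [9] − [3].
As a 10×22 matrix over Z this has rank 9, with invariant factors (1,1,1,1,1,1,1,1,1).

The boundary map ∂_2: C_2 → C_1 maps a triangle to the signed sum of its edges. For instance
  ∂[1,5,7] = [5,7] − [1,7] + [1,5],
  ∂[3,4,7] = [4,7] − [3,7] + [3,4].
As a 22×16 matrix over Z this has rank 11, with invariant factors (1,1,1,1,1,1,1,1,1,1,1).

Boundary ∂_3: C_3 → C_2 sends each 3-simplex σ to the alternating sum Σ_i (−1)^i (σ with its i-th vertex removed). For instance
  ∂[4,5,7,8] = [5,7,8] − [4,7,8] + [4,5,8] − [4,5,7],
  ∂[3,4,7,8] = [4,7,8] − [3,7,8] + [3,4,8] − [3,4,7].
This gives a 16×6 integer matrix of rank 5; reducing to Smith normal form yields diagonal entries (1,1,1,1,1).

Reading off H_k = ker ∂_k / im ∂_{k+1}:

  H_0: rank C_0 − rank ∂_1 = 10 − 9 = 1, and the invariant factors of ∂_1 are all 1, so H_0 = Z.
  H_1: rank ker ∂_1 − rank ∂_2 = (22 − 9) − 11 = 2, and the invariant factors of ∂_2 are all 1, so H_1 = Z^2.
  H_2: rank ker ∂_2 − rank ∂_3 = (16 − 11) − 5 = 0, and the invariant factors of ∂_3 are all 1, so H_2 = 0.
  H_3: rank ker ∂_3 − rank ∂_4 = (6 − 5) − 0 = 1, and there is no ∂_4, so H_3 = Z.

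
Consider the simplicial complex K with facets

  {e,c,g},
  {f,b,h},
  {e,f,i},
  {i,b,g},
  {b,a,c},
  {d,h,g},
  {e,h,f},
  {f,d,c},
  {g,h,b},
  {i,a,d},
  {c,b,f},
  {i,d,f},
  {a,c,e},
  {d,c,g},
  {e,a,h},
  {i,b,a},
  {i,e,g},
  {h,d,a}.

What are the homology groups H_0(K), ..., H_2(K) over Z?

H_0 ≅ Z,  H_1 ≅ Z^2,  H_2 ≅ Z.

K has 9 vertices, 27 edges, 18 triangles.
rank ∂_0 = 0, rank ∂_1 = 8 ⇒ b_0 = 9 − 0 − 8 = 1; all invariant factors of ∂_1 are 1 so no torsion. So H_0 = Z.
rank ∂_1 = 8, rank ∂_2 = 17 ⇒ b_1 = 27 − 8 − 17 = 2; all invariant factors of ∂_2 are 1 so no torsion. So H_1 = Z^2.
rank ∂_2 = 17, rank ∂_3 = 0 ⇒ b_2 = 18 − 17 − 0 = 1. So H_2 = Z.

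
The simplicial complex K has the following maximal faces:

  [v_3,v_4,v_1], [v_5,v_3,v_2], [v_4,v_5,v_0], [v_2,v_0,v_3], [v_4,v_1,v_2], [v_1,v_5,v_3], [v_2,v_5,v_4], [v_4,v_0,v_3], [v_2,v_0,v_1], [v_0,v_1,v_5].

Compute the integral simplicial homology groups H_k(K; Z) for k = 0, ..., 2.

Take the total order v_0 < v_1 < v_2 < v_3 < v_4 < v_5 on the vertex set. Then K (dimension 2) consists of the simplices:

  0-simplices (6): [v_0], [v_1], [v_2], [v_3], [v_4], [v_5]
  1-simplices (15): (15 of them)
  2-simplices (10): [v_0,v_1,v_2], [v_0,v_1,v_5], [v_0,v_2,v_3], [v_0,v_3,v_4], [v_0,v_4,v_5], [v_1,v_2,v_4], [v_1,v_3,v_4], [v_1,v_3,v_5], [v_2,v_3,v_5], [v_2,v_4,v_5]

Hence C_0 ≅ Z^6, C_1 ≅ Z^15, C_2 ≅ Z^10.

The boundary map ∂_1: C_1 → C_0 is given by ∂[p,q] = [q] − [p]. For instance
  ∂[v_2,v_4] = [v_4] − [v_2].
This gives a 6×15 integer matrix of rank 5; reducing to Smith normal form yields diagonal entries (1,1,1,1,1).

Boundary ∂_2: C_2 → C_1 acts by ∂[p,q,r] = [q,r] − [p,r] + [p,q]. For instance
  ∂[v_0,v_1,v_5] = [v_1,v_5] − [v_0,v_5] + [v_0,v_1],
  ∂[v_1,v_3,v_4] = [v_3,v_4] − [v_1,v_4] + [v_1,v_3].
The 15×10 boundary matrix has rank 10 and Smith normal form diag(1,1,1,1,1,1,1,1,1,2).

Now H_k = ker ∂_k / im ∂_{k+1}, so:

  H_0: rank C_0 − rank ∂_1 = 6 − 5 = 1, and the invariant factors of ∂_1 are all 1, so H_0 ≅ Z.
  H_1: rank ker ∂_1 − rank ∂_2 = (15 − 5) − 10 = 0, and ∂_2 has invariant factor 2 > 1, so H_1 ≅ Z/2.
  H_2: rank ker ∂_2 − rank ∂_3 = (10 − 10) − 0 = 0, and there is no ∂_3, so H_2 ≅ 0.

H_0 = Z,  H_1 = Z/2,  H_2 = 0.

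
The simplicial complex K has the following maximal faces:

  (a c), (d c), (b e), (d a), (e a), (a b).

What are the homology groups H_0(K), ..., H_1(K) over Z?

H_0 = Z,  H_1 = Z^2.

Take the total order a < b < c < d < e on the vertex set. Then K (dimension 1) consists of the simplices:

  0-simplices (5): a, b, c, d, e
  1-simplices (6): ab, ac, ad, ae, be, cd

giving chain groups C_0 ≅ Z^5, C_1 ≅ Z^6.

Boundary ∂_1: C_1 → C_0 is given by ∂[p,q] = [q] − [p]. For instance
  ∂be = e − b.
The resulting 5×6 matrix has rank 4, and its Smith normal form has invariant factors (1,1,1,1).

From H_k ≅ ker(∂_k) / im(∂_{k+1}) we obtain:

  H_0: rank C_0 − rank ∂_1 = 5 − 4 = 1, and the invariant factors of ∂_1 are all 1, so H_0 ≅ Z.
  H_1: rank ker ∂_1 − rank ∂_2 = (6 − 4) − 0 = 2, and there is no ∂_2, so H_1 ≅ Z^2.

As a check, the Euler characteristic is 5 − 6 = -1, which agrees with 1 − 2 = -1.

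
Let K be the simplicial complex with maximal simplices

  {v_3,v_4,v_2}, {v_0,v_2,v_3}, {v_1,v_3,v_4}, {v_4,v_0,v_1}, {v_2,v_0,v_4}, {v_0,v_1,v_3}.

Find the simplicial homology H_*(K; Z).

H_0 = Z,  H_1 = 0,  H_2 = Z.

Fix the vertex order v_0 < v_1 < v_2 < v_3 < v_4 and write every simplex with vertices in increasing order. Then dim K = 2 and the simplices of K are:

  0-simplices (5): [v_0], [v_1], [v_2], [v_3], [v_4]
  1-simplices (9): [v_0,v_1], [v_0,v_2], [v_0,v_3], [v_0,v_4], [v_1,v_3], [v_1,v_4], [v_2,v_3], [v_2,v_4], [v_3,v_4]
  2-simplices (6): [v_0,v_1,v_3], [v_0,v_1,v_4], [v_0,v_2,v_3], [v_0,v_2,v_4], [v_1,v_3,v_4], [v_2,v_3,v_4]

Hence C_0 ≅ Z^5, C_1 ≅ Z^9, C_2 ≅ Z^6.

Boundary ∂_1: C_1 → C_0 sends each edge [p,q] (with p < q) to q − p. For instance
  ∂[v_3,v_4] = [v_4] − [v_3].
As a 5×9 matrix over Z this has rank 4, with invariant factors (1,1,1,1).

∂_2: C_2 → C_1 maps a triangle to the signed sum of its edges. For instance
  ∂[v_0,v_1,v_4] = [v_1,v_4] − [v_0,v_4] + [v_0,v_1],
  ∂[v_0,v_1,v_3] = [v_1,v_3] − [v_0,v_3] + [v_0,v_1].
The 9×6 boundary matrix has rank 5 and Smith normal form diag(1,1,1,1,1).

Now H_k = ker ∂_k / im ∂_{k+1}, so:

  H_0: rank C_0 − rank ∂_1 = 5 − 4 = 1, and the invariant factors of ∂_1 are all 1, so H_0 ≅ Z.
  H_1: rank ker ∂_1 − rank ∂_2 = (9 − 4) − 5 = 0, and the invariant factors of ∂_2 are all 1, so H_1 ≅ 0.
  H_2: rank ker ∂_2 − rank ∂_3 = (6 − 5) − 0 = 1, and there is no ∂_3, so H_2 ≅ Z.

As a check, the Euler characteristic is 5 − 9 + 6 = 2, which agrees with 1 − 0 + 1 = 2.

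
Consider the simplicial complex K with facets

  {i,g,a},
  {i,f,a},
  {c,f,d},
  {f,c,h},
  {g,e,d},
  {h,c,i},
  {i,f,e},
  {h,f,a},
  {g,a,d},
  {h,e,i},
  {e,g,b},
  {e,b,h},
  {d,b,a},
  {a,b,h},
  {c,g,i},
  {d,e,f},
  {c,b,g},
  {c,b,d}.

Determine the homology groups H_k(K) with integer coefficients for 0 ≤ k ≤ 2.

H_0 = Z,  H_1 = Z × Z/2,  H_2 = 0.

Fix the vertex order a < b < c < d < e < f < g < h < i and write every simplex with vertices in increasing order. Then dim K = 2 and the simplices of K are:

  0-simplices (9): a, b, c, d, e, f, g, h, i
  1-simplices (27): ab, ad, af, ag, ah, ai, bc, bd, be, bg, bh, cd, cf, cg, ch, ci, de, df, dg, ef, eg, eh, ei, fh, fi, gi, hi
  2-simplices (18): abd, abh, adg, afh, afi, agi, bcd, bcg, beg, beh, cdf, cfh, cgi, chi, def, deg, efi, ehi

giving chain groups C_0 ≅ Z^9, C_1 ≅ Z^27, C_2 ≅ Z^18.

∂_1: C_1 → C_0 is given by ∂[p,q] = [q] − [p]. For instance
  ∂bc = c − b.
The resulting 9×27 matrix has rank 8, and its Smith normal form has invariant factors (1,1,1,1,1,1,1,1).

Boundary ∂_2: C_2 → C_1 acts by ∂[p,q,r] = [q,r] − [p,r] + [p,q]. For instance
  ∂cdf = df − cf + cd,
  ∂afh = fh − ah + af.
The 27×18 boundary matrix has rank 18 and Smith normal form diag(1,1,1,1,1,1,1,1,1,1,1,1,1,1,1,1,1,2).

Now H_k = ker ∂_k / im ∂_{k+1}, so:

  H_0: rank C_0 − rank ∂_1 = 9 − 8 = 1, and the invariant factors of ∂_1 are all 1, so H_0 = Z.
  H_1: rank ker ∂_1 − rank ∂_2 = (27 − 8) − 18 = 1, and ∂_2 has invariant factor 2 > 1, so H_1 = Z × Z/2.
  H_2: rank ker ∂_2 − rank ∂_3 = (18 − 18) − 0 = 0, and there is no ∂_3, so H_2 = 0.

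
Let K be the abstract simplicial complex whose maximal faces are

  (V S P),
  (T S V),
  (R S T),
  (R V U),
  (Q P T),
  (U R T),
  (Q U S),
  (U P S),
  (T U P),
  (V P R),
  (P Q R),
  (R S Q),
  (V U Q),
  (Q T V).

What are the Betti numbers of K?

b_0 = 1, b_1 = 2, b_2 = 1.

Order the vertices as P < Q < R < S < T < U < V. Listing each simplex with vertices in this order, K has dimension 2 with simplices:

  0-simplices (7): P, Q, R, S, T, U, V
  1-simplices (21): PQ, PR, PS, PT, PU, PV, QR, QS, QT, QU, QV, RS, RT, RU, RV, ST, SU, SV, TU, TV, UV
  2-simplices (14): PQR, PQT, PRV, PSU, PSV, PTU, QRS, QSU, QTV, QUV, RST, RTU, RUV, STV

so the chain groups are C_0 ≅ Z^7, C_1 ≅ Z^21, C_2 ≅ Z^14.

Boundary ∂_1: C_1 → C_0 is given by ∂[p,q] = [q] − [p]. For instance
  ∂PS = S − P.
The 7×21 boundary matrix has rank 6 and Smith normal form diag(1,1,1,1,1,1).

The boundary map ∂_2: C_2 → C_1 acts by ∂[p,q,r] = [q,r] − [p,r] + [p,q]. For instance
  ∂RST = ST − RT + RS,
  ∂PQR = QR − PR + PQ.
This gives a 21×14 integer matrix of rank 13; reducing to Smith normal form yields diagonal entries (1,1,1,1,1,1,1,1,1,1,1,1,1).

Now H_k = ker ∂_k / im ∂_{k+1}, so:

  H_0: rank C_0 − rank ∂_1 = 7 − 6 = 1, and the invariant factors of ∂_1 are all 1, so H_0 = Z.
  H_1: rank ker ∂_1 − rank ∂_2 = (21 − 6) − 13 = 2, and the invariant factors of ∂_2 are all 1, so H_1 = Z^2.
  H_2: rank ker ∂_2 − rank ∂_3 = (14 − 13) − 0 = 1, and there is no ∂_3, so H_2 = Z.

As a check, the Euler characteristic is 7 − 21 + 14 = 0, which agrees with 1 − 2 + 1 = 0.
(K is a triangulation of the torus T^2.)

Hence the Betti numbers are b_0 = 1, b_1 = 2, b_2 = 1.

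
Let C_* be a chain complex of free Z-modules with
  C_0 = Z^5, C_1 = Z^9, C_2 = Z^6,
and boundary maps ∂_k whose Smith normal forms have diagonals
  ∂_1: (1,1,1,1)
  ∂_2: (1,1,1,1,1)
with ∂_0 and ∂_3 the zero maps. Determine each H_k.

H_0 ≅ Z,  H_1 = 0,  H_2 ≅ Z.

H_0: b_0 = 5 − 0 − 4 = 1; torsion from ∂_1 factors > 1: none. So H_0 ≅ Z.
H_1: b_1 = 9 − 4 − 5 = 0; torsion from ∂_2 factors > 1: none. So H_1 ≅ 0.
H_2: b_2 = 6 − 5 − 0 = 1; torsion from ∂_3 factors > 1: none. So H_2 ≅ Z.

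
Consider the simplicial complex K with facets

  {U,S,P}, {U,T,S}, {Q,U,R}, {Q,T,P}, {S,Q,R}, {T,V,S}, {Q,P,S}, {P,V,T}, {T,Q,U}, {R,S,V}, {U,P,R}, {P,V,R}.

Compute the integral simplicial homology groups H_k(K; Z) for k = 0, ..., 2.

K has 7 vertices, 18 edges, 12 triangles.
rank ∂_0 = 0, rank ∂_1 = 6 ⇒ b_0 = 7 − 0 − 6 = 1; all invariant factors of ∂_1 are 1 so no torsion. So H_0 = Z.
rank ∂_1 = 6, rank ∂_2 = 12 ⇒ b_1 = 18 − 6 − 12 = 0; ∂_2 has invariant factor(s) [2] giving torsion. So H_1 = Z/2.
rank ∂_2 = 12, rank ∂_3 = 0 ⇒ b_2 = 12 − 12 − 0 = 0. So H_2 = 0.

H_0 ≅ Z,  H_1 ≅ Z/2,  H_2 = 0.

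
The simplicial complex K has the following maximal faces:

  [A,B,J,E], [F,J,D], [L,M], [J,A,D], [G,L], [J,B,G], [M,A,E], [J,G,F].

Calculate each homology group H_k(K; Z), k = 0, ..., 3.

Fix the vertex order A < B < D < E < F < G < J < L < M and write every simplex with vertices in increasing order. Then dim K = 3 and the simplices of K are:

  0-simplices (9): A, B, D, E, F, G, J, L, M
  1-simplices (17): AB, AD, AE, AJ, AM, BE, BG, BJ, DF, DJ, EJ, EM, FG, FJ, GJ, GL, LM
  2-simplices (9): ABE, ABJ, ADJ, AEJ, AEM, BEJ, BGJ, DFJ, FGJ
  3-simplices (1): ABEJ

so the chain groups are C_0 ≅ Z^9, C_1 ≅ Z^17, C_2 ≅ Z^9, C_3 ≅ Z^1.

∂_1: C_1 → C_0 maps an edge to its endpoints' difference, ∂[p,q] = q − p. For instance
  ∂AM = M − A.
As a 9×17 matrix over Z this has rank 8, with invariant factors (1,1,1,1,1,1,1,1).

Boundary ∂_2: C_2 → C_1 maps a triangle to the signed sum of its edges. For instance
  ∂AEJ = EJ − AJ + AE,
  ∂BEJ = EJ − BJ + BE.
As a 17×9 matrix over Z this has rank 8, with invariant factors (1,1,1,1,1,1,1,1).

The boundary map ∂_3: C_3 → C_2 sends each 3-simplex σ to the alternating sum Σ_i (−1)^i (σ with its i-th vertex removed). For instance
  ∂ABEJ = BEJ − AEJ + ABJ − ABE.
As a 9×1 matrix over Z this has rank 1, with invariant factors (1).

From H_k ≅ ker(∂_k) / im(∂_{k+1}) we obtain:

  H_0: rank C_0 − rank ∂_1 = 9 − 8 = 1, and the invariant factors of ∂_1 are all 1, so H_0 ≅ Z.
  H_1: rank ker ∂_1 − rank ∂_2 = (17 − 8) − 8 = 1, and the invariant factors of ∂_2 are all 1, so H_1 ≅ Z.
  H_2: rank ker ∂_2 − rank ∂_3 = (9 − 8) − 1 = 0, and the invariant factors of ∂_3 are all 1, so H_2 ≅ 0.
  H_3: rank ker ∂_3 − rank ∂_4 = (1 − 1) − 0 = 0, and there is no ∂_4, so H_3 ≅ 0.

As a check, the Euler characteristic is 9 − 17 + 9 − 1 = 0, which agrees with 1 − 1 + 0 − 0 = 0.

H_0 = Z,  H_1 = Z,  H_2 = 0,  H_3 = 0.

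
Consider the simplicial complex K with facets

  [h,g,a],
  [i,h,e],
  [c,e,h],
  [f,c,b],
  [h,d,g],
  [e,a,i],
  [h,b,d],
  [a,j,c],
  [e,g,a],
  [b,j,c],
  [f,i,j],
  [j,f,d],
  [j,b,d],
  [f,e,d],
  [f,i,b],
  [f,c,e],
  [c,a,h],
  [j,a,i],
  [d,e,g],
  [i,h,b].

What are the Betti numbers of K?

b_0 = 1, b_1 = 1, b_2 = 0.

Fix the vertex order a < b < c < d < e < f < g < h < i < j and write every simplex with vertices in increasing order. Then dim K = 2 and the simplices of K are:

  0-simplices (10): a, b, c, d, e, f, g, h, i, j
  1-simplices (30): ac, ae, ag, ah, ai, aj, bc, bd, bf, bh, bi, bj, ce, cf, ch, cj, de, df, dg, dh, dj, ef, eg, eh, ei, fi, fj, gh, hi, ij
  2-simplices (20): ach, acj, aeg, aei, agh, aij, bcf, bcj, bdh, bdj, bfi, bhi, cef, ceh, def, deg, dfj, dgh, ehi, fij

so the chain groups are C_0 ≅ Z^10, C_1 ≅ Z^30, C_2 ≅ Z^20.

Boundary ∂_1: C_1 → C_0 is given by ∂[p,q] = [q] − [p].
The resulting 10×30 matrix has rank 9, and its Smith normal form has invariant factors (1,1,1,1,1,1,1,1,1).

The boundary map ∂_2: C_2 → C_1 maps a triangle to the signed sum of its edges. For instance
  ∂bfi = fi − bi + bf,
  ∂ach = ch − ah + ac.
The 30×20 boundary matrix has rank 20 and Smith normal form diag(1,1,1,1,1,1,1,1,1,1,1,1,1,1,1,1,1,1,1,2).

From H_k ≅ ker(∂_k) / im(∂_{k+1}) we obtain:

  H_0: rank C_0 − rank ∂_1 = 10 − 9 = 1, and the invariant factors of ∂_1 are all 1, so H_0 ≅ Z.
  H_1: rank ker ∂_1 − rank ∂_2 = (30 − 9) − 20 = 1, and ∂_2 has invariant factor 2 > 1, so H_1 ≅ Z ⊕ Z/2Z.
  H_2: rank ker ∂_2 − rank ∂_3 = (20 − 20) − 0 = 0, and there is no ∂_3, so H_2 ≅ 0.

As a check, the Euler characteristic is 10 − 30 + 20 = 0, which agrees with 1 − 1 + 0 = 0.

Hence the Betti numbers are b_0 = 1, b_1 = 1, b_2 = 0.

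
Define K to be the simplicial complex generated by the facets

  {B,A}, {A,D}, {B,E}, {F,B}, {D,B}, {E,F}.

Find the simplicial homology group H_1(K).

H_1 ≅ Z^2.

Order the vertices as A < B < D < E < F. Listing each simplex with vertices in this order, K has dimension 1 with simplices:

  0-simplices (5): A, B, D, E, F
  1-simplices (6): AB, AD, BD, BE, BF, EF

giving chain groups C_0 ≅ Z^5, C_1 ≅ Z^6.

The boundary map ∂_1: C_1 → C_0 sends each edge [p,q] (with p < q) to q − p.
The 5×6 boundary matrix has rank 4 and Smith normal form diag(1,1,1,1).

Reading off H_k = ker ∂_k / im ∂_{k+1}:

  H_1: rank ker ∂_1 − rank ∂_2 = (6 − 4) − 0 = 2, and there is no ∂_2, so H_1 = Z^2.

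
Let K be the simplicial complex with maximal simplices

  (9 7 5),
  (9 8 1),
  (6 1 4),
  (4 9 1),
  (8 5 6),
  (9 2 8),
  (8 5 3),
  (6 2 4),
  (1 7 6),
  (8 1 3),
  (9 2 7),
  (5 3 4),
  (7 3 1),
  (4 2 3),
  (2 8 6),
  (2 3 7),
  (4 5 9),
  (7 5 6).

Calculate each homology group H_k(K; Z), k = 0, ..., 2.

Order the vertices as 1 < 2 < 3 < 4 < 5 < 6 < 7 < 8 < 9. Listing each simplex with vertices in this order, K has dimension 2 with simplices:

  0-simplices (9): [1], [2], [3], [4], [5], [6], [7], [8], [9]
  1-simplices (27): (27 of them)
  2-simplices (18): [1,3,7], [1,3,8], [1,4,6], [1,4,9], [1,6,7], [1,8,9], [2,3,4], [2,3,7], [2,4,6], [2,6,8], [2,7,9], [2,8,9], [3,4,5], [3,5,8], [4,5,9], [5,6,7], [5,6,8], [5,7,9]

giving chain groups C_0 ≅ Z^9, C_1 ≅ Z^27, C_2 ≅ Z^18.

∂_1: C_1 → C_0 is given by ∂[p,q] = [q] − [p].
As a 9×27 matrix over Z this has rank 8, with invariant factors (1,1,1,1,1,1,1,1).

The boundary map ∂_2: C_2 → C_1 maps a triangle to the signed sum of its edges. For instance
  ∂[1,3,8] = [3,8] − [1,8] + [1,3],
  ∂[5,6,8] = [6,8] − [5,8] + [5,6].
This gives a 27×18 integer matrix of rank 17; reducing to Smith normal form yields diagonal entries (1,1,1,1,1,1,1,1,1,1,1,1,1,1,1,1,1).

Computing H_k = (kernel of ∂_k) / (image of ∂_{k+1}):

  H_0: rank C_0 − rank ∂_1 = 9 − 8 = 1, and the invariant factors of ∂_1 are all 1, so H_0 = Z.
  H_1: rank ker ∂_1 − rank ∂_2 = (27 − 8) − 17 = 2, and the invariant factors of ∂_2 are all 1, so H_1 = Z^2.
  H_2: rank ker ∂_2 − rank ∂_3 = (18 − 17) − 0 = 1, and there is no ∂_3, so H_2 = Z.

As a check, the Euler characteristic is 9 − 27 + 18 = 0, which agrees with 1 − 2 + 1 = 0.

H_0 = Z,  H_1 = Z^2,  H_2 = Z.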